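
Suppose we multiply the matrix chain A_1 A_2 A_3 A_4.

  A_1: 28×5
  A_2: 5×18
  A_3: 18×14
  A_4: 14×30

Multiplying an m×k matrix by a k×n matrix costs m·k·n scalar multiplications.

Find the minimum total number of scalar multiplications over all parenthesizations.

7560

Adjacent pairs: A_1A_2 = 28·5·18 = 2520; A_2A_3 = 5·18·14 = 1260; A_3A_4 = 18·14·30 = 7560.
Length 3: A_1..A_3: k=1: 0+1260+28·5·14=3220; k=2: 2520+0+28·18·14=9576 → min 3220 | A_2..A_4: k=2: 0+7560+5·18·30=10260; k=3: 1260+0+5·14·30=3360 → min 3360.
Length 4: A_1..A_4: k=1: 0+3360+28·5·30=7560; k=2: 2520+7560+28·18·30=25200; k=3: 3220+0+28·14·30=14980 → min 7560.
Optimal order: (A_1 ((A_2 A_3) A_4)) with cost 7560.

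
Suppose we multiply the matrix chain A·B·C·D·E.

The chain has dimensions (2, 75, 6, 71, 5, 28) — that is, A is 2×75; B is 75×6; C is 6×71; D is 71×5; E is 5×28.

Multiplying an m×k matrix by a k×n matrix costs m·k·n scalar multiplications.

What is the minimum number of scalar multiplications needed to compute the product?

Adjacent pairs: AB = 2·75·6 = 900; BC = 75·6·71 = 31950; CD = 6·71·5 = 2130; DE = 71·5·28 = 9940.
Length 3: A..C: k=1: 0+31950+2·75·71=42600; k=2: 900+0+2·6·71=1752 → min 1752 | B..D: k=2: 0+2130+75·6·5=4380; k=3: 31950+0+75·71·5=58575 → min 4380 | C..E: k=3: 0+9940+6·71·28=21868; k=4: 2130+0+6·5·28=2970 → min 2970.
Length 4: A..D: k=1: 0+4380+2·75·5=5130; k=2: 900+2130+2·6·5=3090; k=3: 1752+0+2·71·5=2462 → min 2462 | B..E: k=2: 0+2970+75·6·28=15570; k=3: 31950+9940+75·71·28=190990; k=4: 4380+0+75·5·28=14880 → min 14880.
Length 5: A..E: k=1: 0+14880+2·75·28=19080; k=2: 900+2970+2·6·28=4206; k=3: 1752+9940+2·71·28=15668; k=4: 2462+0+2·5·28=2742 → min 2742.
Optimal order: ((((A·B)·C)·D)·E) with cost 2742.

2742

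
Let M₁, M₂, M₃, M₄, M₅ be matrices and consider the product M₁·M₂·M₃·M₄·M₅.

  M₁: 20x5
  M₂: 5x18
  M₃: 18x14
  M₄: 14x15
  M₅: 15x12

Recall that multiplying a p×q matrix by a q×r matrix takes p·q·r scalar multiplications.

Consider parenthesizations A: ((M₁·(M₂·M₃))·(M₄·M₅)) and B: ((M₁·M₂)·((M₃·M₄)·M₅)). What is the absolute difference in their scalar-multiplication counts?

Order A = ((M₁·(M₂·M₃))·(M₄·M₅)): (M₂·M₃): 5×18 by 18×14 → 5×14, cost 5·18·14 = 1260; (M₁·(M₂·M₃)): 20×5 by 5×14 → 20×14, cost 20·5·14 = 1400; cumulative 2660; (M₄·M₅): 14×15 by 15×12 → 14×12, cost 14·15·12 = 2520; ((M₁·(M₂·M₃))·(M₄·M₅)): 20×14 by 14×12 → 20×12, cost 20·14·12 = 3360; cumulative 8540. Total 8540.
Order B = ((M₁·M₂)·((M₃·M₄)·M₅)): (M₁·M₂): 20×5 by 5×18 → 20×18, cost 20·5·18 = 1800; (M₃·M₄): 18×14 by 14×15 → 18×15, cost 18·14·15 = 3780; ((M₃·M₄)·M₅): 18×15 by 15×12 → 18×12, cost 18·15·12 = 3240; cumulative 7020; ((M₁·M₂)·((M₃·M₄)·M₅)): 20×18 by 18×12 → 20×12, cost 20·18·12 = 4320; cumulative 13140. Total 13140.
Difference: |8540 − 13140| = 4600.

4600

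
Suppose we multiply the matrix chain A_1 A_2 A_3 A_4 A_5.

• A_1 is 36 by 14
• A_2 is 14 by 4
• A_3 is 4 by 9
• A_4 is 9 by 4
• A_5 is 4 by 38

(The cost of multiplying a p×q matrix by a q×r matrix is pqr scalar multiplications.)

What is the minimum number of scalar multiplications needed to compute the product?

Adjacent pairs: A_1A_2 = 36·14·4 = 2016; A_2A_3 = 14·4·9 = 504; A_3A_4 = 4·9·4 = 144; A_4A_5 = 9·4·38 = 1368.
Length 3: A_1..A_3: k=1: 0+504+36·14·9=5040; k=2: 2016+0+36·4·9=3312 → min 3312 | A_2..A_4: k=2: 0+144+14·4·4=368; k=3: 504+0+14·9·4=1008 → min 368 | A_3..A_5: k=3: 0+1368+4·9·38=2736; k=4: 144+0+4·4·38=752 → min 752.
Length 4: A_1..A_4: k=1: 0+368+36·14·4=2384; k=2: 2016+144+36·4·4=2736; k=3: 3312+0+36·9·4=4608 → min 2384 | A_2..A_5: k=2: 0+752+14·4·38=2880; k=3: 504+1368+14·9·38=6660; k=4: 368+0+14·4·38=2496 → min 2496.
Length 5: A_1..A_5: k=1: 0+2496+36·14·38=21648; k=2: 2016+752+36·4·38=8240; k=3: 3312+1368+36·9·38=16992; k=4: 2384+0+36·4·38=7856 → min 7856.
Optimal order: ((A_1 (A_2 (A_3 A_4))) A_5) with cost 7856.

7856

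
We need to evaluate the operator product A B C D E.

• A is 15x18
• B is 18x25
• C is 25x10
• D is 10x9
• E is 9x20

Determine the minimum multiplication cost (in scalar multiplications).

11250

Adjacent pairs: AB = 15·18·25 = 6750; BC = 18·25·10 = 4500; CD = 25·10·9 = 2250; DE = 10·9·20 = 1800.
Length 3: A..C: k=1: 0+4500+15·18·10=7200; k=2: 6750+0+15·25·10=10500 → min 7200 | B..D: k=2: 0+2250+18·25·9=6300; k=3: 4500+0+18·10·9=6120 → min 6120 | C..E: k=3: 0+1800+25·10·20=6800; k=4: 2250+0+25·9·20=6750 → min 6750.
Length 4: A..D: k=1: 0+6120+15·18·9=8550; k=2: 6750+2250+15·25·9=12375; k=3: 7200+0+15·10·9=8550 → min 8550 | B..E: k=2: 0+6750+18·25·20=15750; k=3: 4500+1800+18·10·20=9900; k=4: 6120+0+18·9·20=9360 → min 9360.
Length 5: A..E: k=1: 0+9360+15·18·20=14760; k=2: 6750+6750+15·25·20=21000; k=3: 7200+1800+15·10·20=12000; k=4: 8550+0+15·9·20=11250 → min 11250.
Optimal order: ((A ((B C) D)) E) with cost 11250.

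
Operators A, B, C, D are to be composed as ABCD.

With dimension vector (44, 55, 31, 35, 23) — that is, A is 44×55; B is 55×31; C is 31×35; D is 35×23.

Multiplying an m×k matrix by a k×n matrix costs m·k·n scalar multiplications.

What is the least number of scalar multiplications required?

Adjacent pairs: AB = 44·55·31 = 75020; BC = 55·31·35 = 59675; CD = 31·35·23 = 24955.
Length 3: A..C: k=1: 0+59675+44·55·35=144375; k=2: 75020+0+44·31·35=122760 → min 122760 | B..D: k=2: 0+24955+55·31·23=64170; k=3: 59675+0+55·35·23=103950 → min 64170.
Length 4: A..D: k=1: 0+64170+44·55·23=119830; k=2: 75020+24955+44·31·23=131347; k=3: 122760+0+44·35·23=158180 → min 119830.
Optimal order: (A(B(CD))) with cost 119830.

119830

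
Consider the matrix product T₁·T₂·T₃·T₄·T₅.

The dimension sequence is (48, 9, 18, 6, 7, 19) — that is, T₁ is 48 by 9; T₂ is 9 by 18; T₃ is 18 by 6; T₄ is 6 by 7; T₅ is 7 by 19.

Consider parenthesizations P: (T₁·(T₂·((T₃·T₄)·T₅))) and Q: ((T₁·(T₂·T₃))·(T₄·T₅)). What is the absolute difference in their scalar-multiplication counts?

Order P = (T₁·(T₂·((T₃·T₄)·T₅))): (T₃·T₄): 18×6 by 6×7 → 18×7, cost 18·6·7 = 756; ((T₃·T₄)·T₅): 18×7 by 7×19 → 18×19, cost 18·7·19 = 2394; cumulative 3150; (T₂·((T₃·T₄)·T₅)): 9×18 by 18×19 → 9×19, cost 9·18·19 = 3078; cumulative 6228; (T₁·(T₂·((T₃·T₄)·T₅))): 48×9 by 9×19 → 48×19, cost 48·9·19 = 8208; cumulative 14436. Total 14436.
Order Q = ((T₁·(T₂·T₃))·(T₄·T₅)): (T₂·T₃): 9×18 by 18×6 → 9×6, cost 9·18·6 = 972; (T₁·(T₂·T₃)): 48×9 by 9×6 → 48×6, cost 48·9·6 = 2592; cumulative 3564; (T₄·T₅): 6×7 by 7×19 → 6×19, cost 6·7·19 = 798; ((T₁·(T₂·T₃))·(T₄·T₅)): 48×6 by 6×19 → 48×19, cost 48·6·19 = 5472; cumulative 9834. Total 9834.
Difference: |14436 − 9834| = 4602.

4602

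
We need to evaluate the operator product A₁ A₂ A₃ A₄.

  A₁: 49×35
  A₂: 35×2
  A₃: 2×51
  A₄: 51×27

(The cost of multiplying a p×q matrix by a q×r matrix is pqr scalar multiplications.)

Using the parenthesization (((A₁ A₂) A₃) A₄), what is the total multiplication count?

(A₁ A₂): 49×35 by 35×2 → 49×2, cost 49·35·2 = 3430
((A₁ A₂) A₃): 49×2 by 2×51 → 49×51, cost 49·2·51 = 4998; cumulative 8428
(((A₁ A₂) A₃) A₄): 49×51 by 51×27 → 49×27, cost 49·51·27 = 67473; cumulative 75901
Total: 75901 scalar multiplications.

75901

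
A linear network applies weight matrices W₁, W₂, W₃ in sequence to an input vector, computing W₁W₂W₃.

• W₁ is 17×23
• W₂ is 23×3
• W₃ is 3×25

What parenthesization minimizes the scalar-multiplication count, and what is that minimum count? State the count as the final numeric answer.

(W₁(W₂W₃)): cost 11500.
((W₁W₂)W₃): cost 2448.
Optimal: ((W₁W₂)W₃) with cost 2448.

2448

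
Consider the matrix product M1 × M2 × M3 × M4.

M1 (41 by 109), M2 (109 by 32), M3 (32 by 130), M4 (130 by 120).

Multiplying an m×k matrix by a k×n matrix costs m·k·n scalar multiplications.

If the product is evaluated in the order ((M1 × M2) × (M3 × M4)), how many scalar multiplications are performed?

(M1 × M2): 41×109 by 109×32 → 41×32, cost 41·109·32 = 143008
(M3 × M4): 32×130 by 130×120 → 32×120, cost 32·130·120 = 499200
((M1 × M2) × (M3 × M4)): 41×32 by 32×120 → 41×120, cost 41·32·120 = 157440; cumulative 799648
Total: 799648 scalar multiplications.

799648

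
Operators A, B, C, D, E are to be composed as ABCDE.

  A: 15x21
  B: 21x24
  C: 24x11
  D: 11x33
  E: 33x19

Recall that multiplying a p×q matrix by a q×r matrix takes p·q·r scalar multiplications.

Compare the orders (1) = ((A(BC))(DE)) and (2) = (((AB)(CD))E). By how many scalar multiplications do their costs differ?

Order (1) = ((A(BC))(DE)): (BC): 21×24 by 24×11 → 21×11, cost 21·24·11 = 5544; (A(BC)): 15×21 by 21×11 → 15×11, cost 15·21·11 = 3465; cumulative 9009; (DE): 11×33 by 33×19 → 11×19, cost 11·33·19 = 6897; ((A(BC))(DE)): 15×11 by 11×19 → 15×19, cost 15·11·19 = 3135; cumulative 19041. Total 19041.
Order (2) = (((AB)(CD))E): (AB): 15×21 by 21×24 → 15×24, cost 15·21·24 = 7560; (CD): 24×11 by 11×33 → 24×33, cost 24·11·33 = 8712; ((AB)(CD)): 15×24 by 24×33 → 15×33, cost 15·24·33 = 11880; cumulative 28152; (((AB)(CD))E): 15×33 by 33×19 → 15×19, cost 15·33·19 = 9405; cumulative 37557. Total 37557.
Difference: |19041 − 37557| = 18516.

18516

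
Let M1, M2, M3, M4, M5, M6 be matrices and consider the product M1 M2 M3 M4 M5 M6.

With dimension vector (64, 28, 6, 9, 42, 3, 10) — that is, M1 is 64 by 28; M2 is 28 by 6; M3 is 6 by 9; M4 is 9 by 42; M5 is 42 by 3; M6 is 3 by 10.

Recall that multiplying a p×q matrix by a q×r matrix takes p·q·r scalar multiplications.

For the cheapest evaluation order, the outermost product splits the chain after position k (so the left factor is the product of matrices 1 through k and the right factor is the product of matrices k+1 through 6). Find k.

Adjacent pairs: M1M2 = 64·28·6 = 10752; M2M3 = 28·6·9 = 1512; M3M4 = 6·9·42 = 2268; M4M5 = 9·42·3 = 1134; M5M6 = 42·3·10 = 1260.
Length 3: M1..M3: k=1: 0+1512+64·28·9=17640; k=2: 10752+0+64·6·9=14208 → min 14208 | M2..M4: k=2: 0+2268+28·6·42=9324; k=3: 1512+0+28·9·42=12096 → min 9324 | M3..M5: k=3: 0+1134+6·9·3=1296; k=4: 2268+0+6·42·3=3024 → min 1296 | M4..M6: k=4: 0+1260+9·42·10=5040; k=5: 1134+0+9·3·10=1404 → min 1404.
Length 4: M1..M4: k=1: 0+9324+64·28·42=84588; k=2: 10752+2268+64·6·42=29148; k=3: 14208+0+64·9·42=38400 → min 29148 | M2..M5: k=2: 0+1296+28·6·3=1800; k=3: 1512+1134+28·9·3=3402; k=4: 9324+0+28·42·3=12852 → min 1800 | M3..M6: k=3: 0+1404+6·9·10=1944; k=4: 2268+1260+6·42·10=6048; k=5: 1296+0+6·3·10=1476 → min 1476.
Length 5: M1..M5: k=1: 0+1800+64·28·3=7176; k=2: 10752+1296+64·6·3=13200; k=3: 14208+1134+64·9·3=17070; k=4: 29148+0+64·42·3=37212 → min 7176 | M2..M6: k=2: 0+1476+28·6·10=3156; k=3: 1512+1404+28·9·10=5436; k=4: 9324+1260+28·42·10=22344; k=5: 1800+0+28·3·10=2640 → min 2640.
Top-level splits: k=1: (M1..M1)·(M2..M6) → 0+2640+64·28·10 = 20560; k=2: (M1..M2)·(M3..M6) → 10752+1476+64·6·10 = 16068; k=3: (M1..M3)·(M4..M6) → 14208+1404+64·9·10 = 21372; k=4: (M1..M4)·(M5..M6) → 29148+1260+64·42·10 = 57288; k=5: (M1..M5)·(M6..M6) → 7176+0+64·3·10 = 9096.
Best split is after M5, i.e. k = 5.

5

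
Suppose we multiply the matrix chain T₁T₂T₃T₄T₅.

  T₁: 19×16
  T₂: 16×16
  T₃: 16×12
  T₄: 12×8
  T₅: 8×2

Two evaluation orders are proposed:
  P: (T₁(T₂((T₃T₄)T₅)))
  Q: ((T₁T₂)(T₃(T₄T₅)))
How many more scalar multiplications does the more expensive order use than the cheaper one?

Order P = (T₁(T₂((T₃T₄)T₅))): (T₃T₄): 16×12 by 12×8 → 16×8, cost 16·12·8 = 1536; ((T₃T₄)T₅): 16×8 by 8×2 → 16×2, cost 16·8·2 = 256; cumulative 1792; (T₂((T₃T₄)T₅)): 16×16 by 16×2 → 16×2, cost 16·16·2 = 512; cumulative 2304; (T₁(T₂((T₃T₄)T₅))): 19×16 by 16×2 → 19×2, cost 19·16·2 = 608; cumulative 2912. Total 2912.
Order Q = ((T₁T₂)(T₃(T₄T₅))): (T₁T₂): 19×16 by 16×16 → 19×16, cost 19·16·16 = 4864; (T₄T₅): 12×8 by 8×2 → 12×2, cost 12·8·2 = 192; (T₃(T₄T₅)): 16×12 by 12×2 → 16×2, cost 16·12·2 = 384; cumulative 576; ((T₁T₂)(T₃(T₄T₅))): 19×16 by 16×2 → 19×2, cost 19·16·2 = 608; cumulative 6048. Total 6048.
Difference: |2912 − 6048| = 3136.

3136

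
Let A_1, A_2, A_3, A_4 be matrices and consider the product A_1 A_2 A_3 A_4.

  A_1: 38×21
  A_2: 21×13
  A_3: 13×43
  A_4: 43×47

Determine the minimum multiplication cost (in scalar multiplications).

59865

Adjacent pairs: A_1A_2 = 38·21·13 = 10374; A_2A_3 = 21·13·43 = 11739; A_3A_4 = 13·43·47 = 26273.
Length 3: A_1..A_3: k=1: 0+11739+38·21·43=46053; k=2: 10374+0+38·13·43=31616 → min 31616 | A_2..A_4: k=2: 0+26273+21·13·47=39104; k=3: 11739+0+21·43·47=54180 → min 39104.
Length 4: A_1..A_4: k=1: 0+39104+38·21·47=76610; k=2: 10374+26273+38·13·47=59865; k=3: 31616+0+38·43·47=108414 → min 59865.
Optimal order: ((A_1 A_2) (A_3 A_4)) with cost 59865.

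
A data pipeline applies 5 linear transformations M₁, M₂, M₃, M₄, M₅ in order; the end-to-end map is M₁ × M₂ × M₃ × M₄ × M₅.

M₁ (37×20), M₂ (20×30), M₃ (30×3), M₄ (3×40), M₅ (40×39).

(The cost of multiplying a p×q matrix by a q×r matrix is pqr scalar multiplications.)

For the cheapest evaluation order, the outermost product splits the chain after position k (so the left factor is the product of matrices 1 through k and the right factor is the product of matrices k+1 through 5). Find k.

3

Adjacent pairs: M₁M₂ = 37·20·30 = 22200; M₂M₃ = 20·30·3 = 1800; M₃M₄ = 30·3·40 = 3600; M₄M₅ = 3·40·39 = 4680.
Length 3: M₁..M₃: k=1: 0+1800+37·20·3=4020; k=2: 22200+0+37·30·3=25530 → min 4020 | M₂..M₄: k=2: 0+3600+20·30·40=27600; k=3: 1800+0+20·3·40=4200 → min 4200 | M₃..M₅: k=3: 0+4680+30·3·39=8190; k=4: 3600+0+30·40·39=50400 → min 8190.
Length 4: M₁..M₄: k=1: 0+4200+37·20·40=33800; k=2: 22200+3600+37·30·40=70200; k=3: 4020+0+37·3·40=8460 → min 8460 | M₂..M₅: k=2: 0+8190+20·30·39=31590; k=3: 1800+4680+20·3·39=8820; k=4: 4200+0+20·40·39=35400 → min 8820.
Top-level splits: k=1: (M₁..M₁)·(M₂..M₅) → 0+8820+37·20·39 = 37680; k=2: (M₁..M₂)·(M₃..M₅) → 22200+8190+37·30·39 = 73680; k=3: (M₁..M₃)·(M₄..M₅) → 4020+4680+37·3·39 = 13029; k=4: (M₁..M₄)·(M₅..M₅) → 8460+0+37·40·39 = 66180.
Best split is after M₃, i.e. k = 3.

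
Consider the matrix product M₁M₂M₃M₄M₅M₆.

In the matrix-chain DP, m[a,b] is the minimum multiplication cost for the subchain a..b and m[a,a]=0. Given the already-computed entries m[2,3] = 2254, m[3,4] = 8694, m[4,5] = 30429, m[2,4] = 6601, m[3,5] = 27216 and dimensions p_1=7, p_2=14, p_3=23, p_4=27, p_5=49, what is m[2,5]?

15862

m[2,5] = min over k∈[2,4] of m[2,k]+m[k+1,5]+p_{1}·p_k·p_{5}.
k=2: 0 + 27216 + 7·14·49 = 32018; k=3: 2254 + 30429 + 7·23·49 = 40572; k=4: 6601 + 0 + 7·27·49 = 15862.
Minimum: 15862 at k=4.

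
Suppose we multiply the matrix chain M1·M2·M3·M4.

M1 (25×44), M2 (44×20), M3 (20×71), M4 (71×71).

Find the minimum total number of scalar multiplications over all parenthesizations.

Adjacent pairs: M1M2 = 25·44·20 = 22000; M2M3 = 44·20·71 = 62480; M3M4 = 20·71·71 = 100820.
Length 3: M1..M3: k=1: 0+62480+25·44·71=140580; k=2: 22000+0+25·20·71=57500 → min 57500 | M2..M4: k=2: 0+100820+44·20·71=163300; k=3: 62480+0+44·71·71=284284 → min 163300.
Length 4: M1..M4: k=1: 0+163300+25·44·71=241400; k=2: 22000+100820+25·20·71=158320; k=3: 57500+0+25·71·71=183525 → min 158320.
Optimal order: ((M1·M2)·(M3·M4)) with cost 158320.

158320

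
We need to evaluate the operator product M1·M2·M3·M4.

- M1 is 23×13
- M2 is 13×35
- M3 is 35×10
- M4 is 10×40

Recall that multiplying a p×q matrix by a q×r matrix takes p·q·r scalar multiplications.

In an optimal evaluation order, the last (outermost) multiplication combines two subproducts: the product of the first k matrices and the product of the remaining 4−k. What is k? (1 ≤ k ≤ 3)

3

Adjacent pairs: M1M2 = 23·13·35 = 10465; M2M3 = 13·35·10 = 4550; M3M4 = 35·10·40 = 14000.
Length 3: M1..M3: k=1: 0+4550+23·13·10=7540; k=2: 10465+0+23·35·10=18515 → min 7540 | M2..M4: k=2: 0+14000+13·35·40=32200; k=3: 4550+0+13·10·40=9750 → min 9750.
Top-level splits: k=1: (M1..M1)·(M2..M4) → 0+9750+23·13·40 = 21710; k=2: (M1..M2)·(M3..M4) → 10465+14000+23·35·40 = 56665; k=3: (M1..M3)·(M4..M4) → 7540+0+23·10·40 = 16740.
Best split is after M3, i.e. k = 3.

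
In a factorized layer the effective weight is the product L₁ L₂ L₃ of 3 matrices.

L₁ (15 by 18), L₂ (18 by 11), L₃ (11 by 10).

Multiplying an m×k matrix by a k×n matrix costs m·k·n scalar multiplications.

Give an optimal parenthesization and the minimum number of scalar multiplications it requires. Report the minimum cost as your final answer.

4620

(L₁ (L₂ L₃)): cost 4680.
((L₁ L₂) L₃): cost 4620.
Optimal: ((L₁ L₂) L₃) with cost 4620.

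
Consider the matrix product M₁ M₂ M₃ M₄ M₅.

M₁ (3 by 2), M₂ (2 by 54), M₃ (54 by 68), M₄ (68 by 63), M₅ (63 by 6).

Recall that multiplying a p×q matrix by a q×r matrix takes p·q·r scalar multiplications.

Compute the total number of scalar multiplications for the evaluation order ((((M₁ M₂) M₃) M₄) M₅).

25326

(M₁ M₂): 3×2 by 2×54 → 3×54, cost 3·2·54 = 324
((M₁ M₂) M₃): 3×54 by 54×68 → 3×68, cost 3·54·68 = 11016; cumulative 11340
(((M₁ M₂) M₃) M₄): 3×68 by 68×63 → 3×63, cost 3·68·63 = 12852; cumulative 24192
((((M₁ M₂) M₃) M₄) M₅): 3×63 by 63×6 → 3×6, cost 3·63·6 = 1134; cumulative 25326
Total: 25326 scalar multiplications.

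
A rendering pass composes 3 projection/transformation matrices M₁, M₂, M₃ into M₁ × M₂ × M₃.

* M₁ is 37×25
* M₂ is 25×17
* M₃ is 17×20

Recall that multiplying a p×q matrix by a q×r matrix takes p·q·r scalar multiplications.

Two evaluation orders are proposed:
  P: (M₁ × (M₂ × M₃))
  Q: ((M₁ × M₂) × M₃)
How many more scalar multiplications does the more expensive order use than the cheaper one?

1305

Order P = (M₁ × (M₂ × M₃)): (M₂ × M₃): 25×17 by 17×20 → 25×20, cost 25·17·20 = 8500; (M₁ × (M₂ × M₃)): 37×25 by 25×20 → 37×20, cost 37·25·20 = 18500; cumulative 27000. Total 27000.
Order Q = ((M₁ × M₂) × M₃): (M₁ × M₂): 37×25 by 25×17 → 37×17, cost 37·25·17 = 15725; ((M₁ × M₂) × M₃): 37×17 by 17×20 → 37×20, cost 37·17·20 = 12580; cumulative 28305. Total 28305.
Difference: |27000 − 28305| = 1305.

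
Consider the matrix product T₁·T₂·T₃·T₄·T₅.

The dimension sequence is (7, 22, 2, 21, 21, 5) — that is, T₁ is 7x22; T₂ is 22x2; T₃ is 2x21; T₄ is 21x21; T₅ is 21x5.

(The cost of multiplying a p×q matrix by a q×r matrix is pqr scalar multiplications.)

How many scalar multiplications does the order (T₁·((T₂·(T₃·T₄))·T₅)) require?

(T₃·T₄): 2×21 by 21×21 → 2×21, cost 2·21·21 = 882
(T₂·(T₃·T₄)): 22×2 by 2×21 → 22×21, cost 22·2·21 = 924; cumulative 1806
((T₂·(T₃·T₄))·T₅): 22×21 by 21×5 → 22×5, cost 22·21·5 = 2310; cumulative 4116
(T₁·((T₂·(T₃·T₄))·T₅)): 7×22 by 22×5 → 7×5, cost 7·22·5 = 770; cumulative 4886
Total: 4886 scalar multiplications.

4886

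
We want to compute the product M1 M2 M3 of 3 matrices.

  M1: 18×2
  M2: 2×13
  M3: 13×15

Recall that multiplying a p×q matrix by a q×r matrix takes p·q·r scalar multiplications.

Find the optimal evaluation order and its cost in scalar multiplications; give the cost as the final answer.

(M1 (M2 M3)): cost 930.
((M1 M2) M3): cost 3978.
Optimal: (M1 (M2 M3)) with cost 930.

930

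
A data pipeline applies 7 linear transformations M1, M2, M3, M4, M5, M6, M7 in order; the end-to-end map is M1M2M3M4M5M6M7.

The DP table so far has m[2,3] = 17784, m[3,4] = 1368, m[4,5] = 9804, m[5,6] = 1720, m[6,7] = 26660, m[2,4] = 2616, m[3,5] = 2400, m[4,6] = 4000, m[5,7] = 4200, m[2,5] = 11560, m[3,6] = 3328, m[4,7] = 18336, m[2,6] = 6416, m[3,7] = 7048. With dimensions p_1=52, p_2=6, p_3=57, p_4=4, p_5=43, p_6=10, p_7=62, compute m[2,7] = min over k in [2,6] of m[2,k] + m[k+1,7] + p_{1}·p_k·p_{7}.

19712

m[2,7] = min over k∈[2,6] of m[2,k]+m[k+1,7]+p_{1}·p_k·p_{7}.
k=2: 0 + 7048 + 52·6·62 = 26392; k=3: 17784 + 18336 + 52·57·62 = 219888; k=4: 2616 + 4200 + 52·4·62 = 19712; k=5: 11560 + 26660 + 52·43·62 = 176852; k=6: 6416 + 0 + 52·10·62 = 38656.
Minimum: 19712 at k=4.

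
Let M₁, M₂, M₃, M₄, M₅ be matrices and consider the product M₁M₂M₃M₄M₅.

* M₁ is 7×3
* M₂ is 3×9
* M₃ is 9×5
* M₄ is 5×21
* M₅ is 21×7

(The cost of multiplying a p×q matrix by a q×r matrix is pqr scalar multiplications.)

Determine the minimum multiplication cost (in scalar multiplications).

1038

Adjacent pairs: M₁M₂ = 7·3·9 = 189; M₂M₃ = 3·9·5 = 135; M₃M₄ = 9·5·21 = 945; M₄M₅ = 5·21·7 = 735.
Length 3: M₁..M₃: k=1: 0+135+7·3·5=240; k=2: 189+0+7·9·5=504 → min 240 | M₂..M₄: k=2: 0+945+3·9·21=1512; k=3: 135+0+3·5·21=450 → min 450 | M₃..M₅: k=3: 0+735+9·5·7=1050; k=4: 945+0+9·21·7=2268 → min 1050.
Length 4: M₁..M₄: k=1: 0+450+7·3·21=891; k=2: 189+945+7·9·21=2457; k=3: 240+0+7·5·21=975 → min 891 | M₂..M₅: k=2: 0+1050+3·9·7=1239; k=3: 135+735+3·5·7=975; k=4: 450+0+3·21·7=891 → min 891.
Length 5: M₁..M₅: k=1: 0+891+7·3·7=1038; k=2: 189+1050+7·9·7=1680; k=3: 240+735+7·5·7=1220; k=4: 891+0+7·21·7=1920 → min 1038.
Optimal order: (M₁(((M₂M₃)M₄)M₅)) with cost 1038.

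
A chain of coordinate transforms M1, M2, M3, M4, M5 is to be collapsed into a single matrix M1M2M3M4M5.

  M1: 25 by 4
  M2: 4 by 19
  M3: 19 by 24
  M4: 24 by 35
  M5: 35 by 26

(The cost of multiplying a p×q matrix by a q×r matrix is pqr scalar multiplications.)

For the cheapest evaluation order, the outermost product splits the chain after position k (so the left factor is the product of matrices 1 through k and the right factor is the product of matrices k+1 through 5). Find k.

Adjacent pairs: M1M2 = 25·4·19 = 1900; M2M3 = 4·19·24 = 1824; M3M4 = 19·24·35 = 15960; M4M5 = 24·35·26 = 21840.
Length 3: M1..M3: k=1: 0+1824+25·4·24=4224; k=2: 1900+0+25·19·24=13300 → min 4224 | M2..M4: k=2: 0+15960+4·19·35=18620; k=3: 1824+0+4·24·35=5184 → min 5184 | M3..M5: k=3: 0+21840+19·24·26=33696; k=4: 15960+0+19·35·26=33250 → min 33250.
Length 4: M1..M4: k=1: 0+5184+25·4·35=8684; k=2: 1900+15960+25·19·35=34485; k=3: 4224+0+25·24·35=25224 → min 8684 | M2..M5: k=2: 0+33250+4·19·26=35226; k=3: 1824+21840+4·24·26=26160; k=4: 5184+0+4·35·26=8824 → min 8824.
Top-level splits: k=1: (M1..M1)·(M2..M5) → 0+8824+25·4·26 = 11424; k=2: (M1..M2)·(M3..M5) → 1900+33250+25·19·26 = 47500; k=3: (M1..M3)·(M4..M5) → 4224+21840+25·24·26 = 41664; k=4: (M1..M4)·(M5..M5) → 8684+0+25·35·26 = 31434.
Best split is after M1, i.e. k = 1.

1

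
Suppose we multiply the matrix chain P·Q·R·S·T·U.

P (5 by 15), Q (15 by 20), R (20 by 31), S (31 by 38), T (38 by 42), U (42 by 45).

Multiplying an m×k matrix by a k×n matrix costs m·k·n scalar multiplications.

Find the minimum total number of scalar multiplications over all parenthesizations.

27920

Adjacent pairs: PQ = 5·15·20 = 1500; QR = 15·20·31 = 9300; RS = 20·31·38 = 23560; ST = 31·38·42 = 49476; TU = 38·42·45 = 71820.
Length 3: P..R: k=1: 0+9300+5·15·31=11625; k=2: 1500+0+5·20·31=4600 → min 4600 | Q..S: k=2: 0+23560+15·20·38=34960; k=3: 9300+0+15·31·38=26970 → min 26970 | R..T: k=3: 0+49476+20·31·42=75516; k=4: 23560+0+20·38·42=55480 → min 55480 | S..U: k=4: 0+71820+31·38·45=124830; k=5: 49476+0+31·42·45=108066 → min 108066.
Length 4: P..S: k=1: 0+26970+5·15·38=29820; k=2: 1500+23560+5·20·38=28860; k=3: 4600+0+5·31·38=10490 → min 10490 | Q..T: k=2: 0+55480+15·20·42=68080; k=3: 9300+49476+15·31·42=78306; k=4: 26970+0+15·38·42=50910 → min 50910 | R..U: k=3: 0+108066+20·31·45=135966; k=4: 23560+71820+20·38·45=129580; k=5: 55480+0+20·42·45=93280 → min 93280.
Length 5: P..T: k=1: 0+50910+5·15·42=54060; k=2: 1500+55480+5·20·42=61180; k=3: 4600+49476+5·31·42=60586; k=4: 10490+0+5·38·42=18470 → min 18470 | Q..U: k=2: 0+93280+15·20·45=106780; k=3: 9300+108066+15·31·45=138291; k=4: 26970+71820+15·38·45=124440; k=5: 50910+0+15·42·45=79260 → min 79260.
Length 6: P..U: k=1: 0+79260+5·15·45=82635; k=2: 1500+93280+5·20·45=99280; k=3: 4600+108066+5·31·45=119641; k=4: 10490+71820+5·38·45=90860; k=5: 18470+0+5·42·45=27920 → min 27920.
Optimal order: (((((P·Q)·R)·S)·T)·U) with cost 27920.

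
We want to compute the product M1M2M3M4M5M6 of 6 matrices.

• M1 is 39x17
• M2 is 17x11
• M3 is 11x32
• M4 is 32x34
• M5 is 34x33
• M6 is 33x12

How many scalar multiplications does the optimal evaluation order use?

38866

Adjacent pairs: M1M2 = 39·17·11 = 7293; M2M3 = 17·11·32 = 5984; M3M4 = 11·32·34 = 11968; M4M5 = 32·34·33 = 35904; M5M6 = 34·33·12 = 13464.
Length 3: M1..M3: k=1: 0+5984+39·17·32=27200; k=2: 7293+0+39·11·32=21021 → min 21021 | M2..M4: k=2: 0+11968+17·11·34=18326; k=3: 5984+0+17·32·34=24480 → min 18326 | M3..M5: k=3: 0+35904+11·32·33=47520; k=4: 11968+0+11·34·33=24310 → min 24310 | M4..M6: k=4: 0+13464+32·34·12=26520; k=5: 35904+0+32·33·12=48576 → min 26520.
Length 4: M1..M4: k=1: 0+18326+39·17·34=40868; k=2: 7293+11968+39·11·34=33847; k=3: 21021+0+39·32·34=63453 → min 33847 | M2..M5: k=2: 0+24310+17·11·33=30481; k=3: 5984+35904+17·32·33=59840; k=4: 18326+0+17·34·33=37400 → min 30481 | M3..M6: k=3: 0+26520+11·32·12=30744; k=4: 11968+13464+11·34·12=29920; k=5: 24310+0+11·33·12=28666 → min 28666.
Length 5: M1..M5: k=1: 0+30481+39·17·33=52360; k=2: 7293+24310+39·11·33=45760; k=3: 21021+35904+39·32·33=98109; k=4: 33847+0+39·34·33=77605 → min 45760 | M2..M6: k=2: 0+28666+17·11·12=30910; k=3: 5984+26520+17·32·12=39032; k=4: 18326+13464+17·34·12=38726; k=5: 30481+0+17·33·12=37213 → min 30910.
Length 6: M1..M6: k=1: 0+30910+39·17·12=38866; k=2: 7293+28666+39·11·12=41107; k=3: 21021+26520+39·32·12=62517; k=4: 33847+13464+39·34·12=63223; k=5: 45760+0+39·33·12=61204 → min 38866.
Optimal order: (M1(M2(((M3M4)M5)M6))) with cost 38866.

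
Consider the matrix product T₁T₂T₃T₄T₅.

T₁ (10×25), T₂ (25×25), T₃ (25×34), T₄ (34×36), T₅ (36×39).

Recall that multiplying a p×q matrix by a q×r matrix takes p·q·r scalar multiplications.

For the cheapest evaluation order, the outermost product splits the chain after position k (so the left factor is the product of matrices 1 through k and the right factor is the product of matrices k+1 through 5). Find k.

4

Adjacent pairs: T₁T₂ = 10·25·25 = 6250; T₂T₃ = 25·25·34 = 21250; T₃T₄ = 25·34·36 = 30600; T₄T₅ = 34·36·39 = 47736.
Length 3: T₁..T₃: k=1: 0+21250+10·25·34=29750; k=2: 6250+0+10·25·34=14750 → min 14750 | T₂..T₄: k=2: 0+30600+25·25·36=53100; k=3: 21250+0+25·34·36=51850 → min 51850 | T₃..T₅: k=3: 0+47736+25·34·39=80886; k=4: 30600+0+25·36·39=65700 → min 65700.
Length 4: T₁..T₄: k=1: 0+51850+10·25·36=60850; k=2: 6250+30600+10·25·36=45850; k=3: 14750+0+10·34·36=26990 → min 26990 | T₂..T₅: k=2: 0+65700+25·25·39=90075; k=3: 21250+47736+25·34·39=102136; k=4: 51850+0+25·36·39=86950 → min 86950.
Top-level splits: k=1: (T₁..T₁)·(T₂..T₅) → 0+86950+10·25·39 = 96700; k=2: (T₁..T₂)·(T₃..T₅) → 6250+65700+10·25·39 = 81700; k=3: (T₁..T₃)·(T₄..T₅) → 14750+47736+10·34·39 = 75746; k=4: (T₁..T₄)·(T₅..T₅) → 26990+0+10·36·39 = 41030.
Best split is after T₄, i.e. k = 4.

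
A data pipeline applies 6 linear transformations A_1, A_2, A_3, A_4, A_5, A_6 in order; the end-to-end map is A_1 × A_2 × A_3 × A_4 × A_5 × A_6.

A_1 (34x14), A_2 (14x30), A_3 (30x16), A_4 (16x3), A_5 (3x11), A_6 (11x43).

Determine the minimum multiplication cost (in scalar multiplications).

9933

Adjacent pairs: A_1A_2 = 34·14·30 = 14280; A_2A_3 = 14·30·16 = 6720; A_3A_4 = 30·16·3 = 1440; A_4A_5 = 16·3·11 = 528; A_5A_6 = 3·11·43 = 1419.
Length 3: A_1..A_3: k=1: 0+6720+34·14·16=14336; k=2: 14280+0+34·30·16=30600 → min 14336 | A_2..A_4: k=2: 0+1440+14·30·3=2700; k=3: 6720+0+14·16·3=7392 → min 2700 | A_3..A_5: k=3: 0+528+30·16·11=5808; k=4: 1440+0+30·3·11=2430 → min 2430 | A_4..A_6: k=4: 0+1419+16·3·43=3483; k=5: 528+0+16·11·43=8096 → min 3483.
Length 4: A_1..A_4: k=1: 0+2700+34·14·3=4128; k=2: 14280+1440+34·30·3=18780; k=3: 14336+0+34·16·3=15968 → min 4128 | A_2..A_5: k=2: 0+2430+14·30·11=7050; k=3: 6720+528+14·16·11=9712; k=4: 2700+0+14·3·11=3162 → min 3162 | A_3..A_6: k=3: 0+3483+30·16·43=24123; k=4: 1440+1419+30·3·43=6729; k=5: 2430+0+30·11·43=16620 → min 6729.
Length 5: A_1..A_5: k=1: 0+3162+34·14·11=8398; k=2: 14280+2430+34·30·11=27930; k=3: 14336+528+34·16·11=20848; k=4: 4128+0+34·3·11=5250 → min 5250 | A_2..A_6: k=2: 0+6729+14·30·43=24789; k=3: 6720+3483+14·16·43=19835; k=4: 2700+1419+14·3·43=5925; k=5: 3162+0+14·11·43=9784 → min 5925.
Length 6: A_1..A_6: k=1: 0+5925+34·14·43=26393; k=2: 14280+6729+34·30·43=64869; k=3: 14336+3483+34·16·43=41211; k=4: 4128+1419+34·3·43=9933; k=5: 5250+0+34·11·43=21332 → min 9933.
Optimal order: ((A_1 × (A_2 × (A_3 × A_4))) × (A_5 × A_6)) with cost 9933.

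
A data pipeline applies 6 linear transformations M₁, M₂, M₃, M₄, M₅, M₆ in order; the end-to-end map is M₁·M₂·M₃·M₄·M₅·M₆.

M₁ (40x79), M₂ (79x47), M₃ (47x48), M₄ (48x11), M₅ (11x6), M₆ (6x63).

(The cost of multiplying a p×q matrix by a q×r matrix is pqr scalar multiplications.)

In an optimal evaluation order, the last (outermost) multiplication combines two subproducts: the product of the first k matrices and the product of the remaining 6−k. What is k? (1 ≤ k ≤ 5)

5

Adjacent pairs: M₁M₂ = 40·79·47 = 148520; M₂M₃ = 79·47·48 = 178224; M₃M₄ = 47·48·11 = 24816; M₄M₅ = 48·11·6 = 3168; M₅M₆ = 11·6·63 = 4158.
Length 3: M₁..M₃: k=1: 0+178224+40·79·48=329904; k=2: 148520+0+40·47·48=238760 → min 238760 | M₂..M₄: k=2: 0+24816+79·47·11=65659; k=3: 178224+0+79·48·11=219936 → min 65659 | M₃..M₅: k=3: 0+3168+47·48·6=16704; k=4: 24816+0+47·11·6=27918 → min 16704 | M₄..M₆: k=4: 0+4158+48·11·63=37422; k=5: 3168+0+48·6·63=21312 → min 21312.
Length 4: M₁..M₄: k=1: 0+65659+40·79·11=100419; k=2: 148520+24816+40·47·11=194016; k=3: 238760+0+40·48·11=259880 → min 100419 | M₂..M₅: k=2: 0+16704+79·47·6=38982; k=3: 178224+3168+79·48·6=204144; k=4: 65659+0+79·11·6=70873 → min 38982 | M₃..M₆: k=3: 0+21312+47·48·63=163440; k=4: 24816+4158+47·11·63=61545; k=5: 16704+0+47·6·63=34470 → min 34470.
Length 5: M₁..M₅: k=1: 0+38982+40·79·6=57942; k=2: 148520+16704+40·47·6=176504; k=3: 238760+3168+40·48·6=253448; k=4: 100419+0+40·11·6=103059 → min 57942 | M₂..M₆: k=2: 0+34470+79·47·63=268389; k=3: 178224+21312+79·48·63=438432; k=4: 65659+4158+79·11·63=124564; k=5: 38982+0+79·6·63=68844 → min 68844.
Top-level splits: k=1: (M₁..M₁)·(M₂..M₆) → 0+68844+40·79·63 = 267924; k=2: (M₁..M₂)·(M₃..M₆) → 148520+34470+40·47·63 = 301430; k=3: (M₁..M₃)·(M₄..M₆) → 238760+21312+40·48·63 = 381032; k=4: (M₁..M₄)·(M₅..M₆) → 100419+4158+40·11·63 = 132297; k=5: (M₁..M₅)·(M₆..M₆) → 57942+0+40·6·63 = 73062.
Best split is after M₅, i.e. k = 5.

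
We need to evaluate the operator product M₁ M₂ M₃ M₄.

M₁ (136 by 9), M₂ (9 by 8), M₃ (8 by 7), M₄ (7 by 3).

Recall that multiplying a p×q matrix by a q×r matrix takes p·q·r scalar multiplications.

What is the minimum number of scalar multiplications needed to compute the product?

4056

Adjacent pairs: M₁M₂ = 136·9·8 = 9792; M₂M₃ = 9·8·7 = 504; M₃M₄ = 8·7·3 = 168.
Length 3: M₁..M₃: k=1: 0+504+136·9·7=9072; k=2: 9792+0+136·8·7=17408 → min 9072 | M₂..M₄: k=2: 0+168+9·8·3=384; k=3: 504+0+9·7·3=693 → min 384.
Length 4: M₁..M₄: k=1: 0+384+136·9·3=4056; k=2: 9792+168+136·8·3=13224; k=3: 9072+0+136·7·3=11928 → min 4056.
Optimal order: (M₁ (M₂ (M₃ M₄))) with cost 4056.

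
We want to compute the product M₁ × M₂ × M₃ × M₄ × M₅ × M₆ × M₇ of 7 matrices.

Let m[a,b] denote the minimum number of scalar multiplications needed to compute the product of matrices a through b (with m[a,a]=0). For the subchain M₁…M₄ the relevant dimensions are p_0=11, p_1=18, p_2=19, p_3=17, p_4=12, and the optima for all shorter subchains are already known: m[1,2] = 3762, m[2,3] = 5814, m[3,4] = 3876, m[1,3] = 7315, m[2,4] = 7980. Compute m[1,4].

9559

m[1,4] = min over k∈[1,3] of m[1,k]+m[k+1,4]+p_{0}·p_k·p_{4}.
k=1: 0 + 7980 + 11·18·12 = 10356; k=2: 3762 + 3876 + 11·19·12 = 10146; k=3: 7315 + 0 + 11·17·12 = 9559.
Minimum: 9559 at k=3.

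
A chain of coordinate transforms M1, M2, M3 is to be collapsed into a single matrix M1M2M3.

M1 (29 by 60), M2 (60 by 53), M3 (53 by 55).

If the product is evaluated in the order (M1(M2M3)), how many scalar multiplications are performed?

270600

(M2M3): 60×53 by 53×55 → 60×55, cost 60·53·55 = 174900
(M1(M2M3)): 29×60 by 60×55 → 29×55, cost 29·60·55 = 95700; cumulative 270600
Total: 270600 scalar multiplications.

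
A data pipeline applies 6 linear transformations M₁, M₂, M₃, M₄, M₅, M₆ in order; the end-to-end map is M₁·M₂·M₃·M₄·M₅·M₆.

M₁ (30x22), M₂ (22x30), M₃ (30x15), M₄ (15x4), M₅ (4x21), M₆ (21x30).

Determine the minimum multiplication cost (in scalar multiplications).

13200

Adjacent pairs: M₁M₂ = 30·22·30 = 19800; M₂M₃ = 22·30·15 = 9900; M₃M₄ = 30·15·4 = 1800; M₄M₅ = 15·4·21 = 1260; M₅M₆ = 4·21·30 = 2520.
Length 3: M₁..M₃: k=1: 0+9900+30·22·15=19800; k=2: 19800+0+30·30·15=33300 → min 19800 | M₂..M₄: k=2: 0+1800+22·30·4=4440; k=3: 9900+0+22·15·4=11220 → min 4440 | M₃..M₅: k=3: 0+1260+30·15·21=10710; k=4: 1800+0+30·4·21=4320 → min 4320 | M₄..M₆: k=4: 0+2520+15·4·30=4320; k=5: 1260+0+15·21·30=10710 → min 4320.
Length 4: M₁..M₄: k=1: 0+4440+30·22·4=7080; k=2: 19800+1800+30·30·4=25200; k=3: 19800+0+30·15·4=21600 → min 7080 | M₂..M₅: k=2: 0+4320+22·30·21=18180; k=3: 9900+1260+22·15·21=18090; k=4: 4440+0+22·4·21=6288 → min 6288 | M₃..M₆: k=3: 0+4320+30·15·30=17820; k=4: 1800+2520+30·4·30=7920; k=5: 4320+0+30·21·30=23220 → min 7920.
Length 5: M₁..M₅: k=1: 0+6288+30·22·21=20148; k=2: 19800+4320+30·30·21=43020; k=3: 19800+1260+30·15·21=30510; k=4: 7080+0+30·4·21=9600 → min 9600 | M₂..M₆: k=2: 0+7920+22·30·30=27720; k=3: 9900+4320+22·15·30=24120; k=4: 4440+2520+22·4·30=9600; k=5: 6288+0+22·21·30=20148 → min 9600.
Length 6: M₁..M₆: k=1: 0+9600+30·22·30=29400; k=2: 19800+7920+30·30·30=54720; k=3: 19800+4320+30·15·30=37620; k=4: 7080+2520+30·4·30=13200; k=5: 9600+0+30·21·30=28500 → min 13200.
Optimal order: ((M₁·(M₂·(M₃·M₄)))·(M₅·M₆)) with cost 13200.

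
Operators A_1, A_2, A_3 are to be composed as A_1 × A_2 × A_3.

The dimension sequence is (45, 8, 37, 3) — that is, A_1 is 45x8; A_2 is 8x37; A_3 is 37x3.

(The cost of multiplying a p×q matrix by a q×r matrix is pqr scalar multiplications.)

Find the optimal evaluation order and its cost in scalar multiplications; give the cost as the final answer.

(A_1 × (A_2 × A_3)): cost 1968.
((A_1 × A_2) × A_3): cost 18315.
Optimal: (A_1 × (A_2 × A_3)) with cost 1968.

1968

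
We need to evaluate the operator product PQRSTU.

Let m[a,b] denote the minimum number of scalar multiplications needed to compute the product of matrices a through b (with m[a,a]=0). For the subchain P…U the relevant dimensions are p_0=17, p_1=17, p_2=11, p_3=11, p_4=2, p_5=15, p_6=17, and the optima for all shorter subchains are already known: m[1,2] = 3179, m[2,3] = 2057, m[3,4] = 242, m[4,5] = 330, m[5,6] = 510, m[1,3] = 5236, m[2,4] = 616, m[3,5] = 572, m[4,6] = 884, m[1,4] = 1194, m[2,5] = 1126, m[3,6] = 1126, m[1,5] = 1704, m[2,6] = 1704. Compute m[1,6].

m[1,6] = min over k∈[1,5] of m[1,k]+m[k+1,6]+p_{0}·p_k·p_{6}.
k=1: 0 + 1704 + 17·17·17 = 6617; k=2: 3179 + 1126 + 17·11·17 = 7484; k=3: 5236 + 884 + 17·11·17 = 9299; k=4: 1194 + 510 + 17·2·17 = 2282; k=5: 1704 + 0 + 17·15·17 = 6039.
Minimum: 2282 at k=4.

2282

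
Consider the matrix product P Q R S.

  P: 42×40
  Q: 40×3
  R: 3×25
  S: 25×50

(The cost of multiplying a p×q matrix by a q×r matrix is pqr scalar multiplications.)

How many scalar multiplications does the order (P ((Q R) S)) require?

137000

(Q R): 40×3 by 3×25 → 40×25, cost 40·3·25 = 3000
((Q R) S): 40×25 by 25×50 → 40×50, cost 40·25·50 = 50000; cumulative 53000
(P ((Q R) S)): 42×40 by 40×50 → 42×50, cost 42·40·50 = 84000; cumulative 137000
Total: 137000 scalar multiplications.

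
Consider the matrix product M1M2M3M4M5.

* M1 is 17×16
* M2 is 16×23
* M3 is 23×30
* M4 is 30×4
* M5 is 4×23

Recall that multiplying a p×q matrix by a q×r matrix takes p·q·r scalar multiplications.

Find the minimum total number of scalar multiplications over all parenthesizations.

Adjacent pairs: M1M2 = 17·16·23 = 6256; M2M3 = 16·23·30 = 11040; M3M4 = 23·30·4 = 2760; M4M5 = 30·4·23 = 2760.
Length 3: M1..M3: k=1: 0+11040+17·16·30=19200; k=2: 6256+0+17·23·30=17986 → min 17986 | M2..M4: k=2: 0+2760+16·23·4=4232; k=3: 11040+0+16·30·4=12960 → min 4232 | M3..M5: k=3: 0+2760+23·30·23=18630; k=4: 2760+0+23·4·23=4876 → min 4876.
Length 4: M1..M4: k=1: 0+4232+17·16·4=5320; k=2: 6256+2760+17·23·4=10580; k=3: 17986+0+17·30·4=20026 → min 5320 | M2..M5: k=2: 0+4876+16·23·23=13340; k=3: 11040+2760+16·30·23=24840; k=4: 4232+0+16·4·23=5704 → min 5704.
Length 5: M1..M5: k=1: 0+5704+17·16·23=11960; k=2: 6256+4876+17·23·23=20125; k=3: 17986+2760+17·30·23=32476; k=4: 5320+0+17·4·23=6884 → min 6884.
Optimal order: ((M1(M2(M3M4)))M5) with cost 6884.

6884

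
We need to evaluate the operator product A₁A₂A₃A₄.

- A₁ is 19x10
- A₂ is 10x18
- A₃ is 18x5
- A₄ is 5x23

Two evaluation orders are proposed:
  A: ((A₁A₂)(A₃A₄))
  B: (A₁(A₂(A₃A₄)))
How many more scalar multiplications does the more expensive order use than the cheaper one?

2776

Order A = ((A₁A₂)(A₃A₄)): (A₁A₂): 19×10 by 10×18 → 19×18, cost 19·10·18 = 3420; (A₃A₄): 18×5 by 5×23 → 18×23, cost 18·5·23 = 2070; ((A₁A₂)(A₃A₄)): 19×18 by 18×23 → 19×23, cost 19·18·23 = 7866; cumulative 13356. Total 13356.
Order B = (A₁(A₂(A₃A₄))): (A₃A₄): 18×5 by 5×23 → 18×23, cost 18·5·23 = 2070; (A₂(A₃A₄)): 10×18 by 18×23 → 10×23, cost 10·18·23 = 4140; cumulative 6210; (A₁(A₂(A₃A₄))): 19×10 by 10×23 → 19×23, cost 19·10·23 = 4370; cumulative 10580. Total 10580.
Difference: |13356 − 10580| = 2776.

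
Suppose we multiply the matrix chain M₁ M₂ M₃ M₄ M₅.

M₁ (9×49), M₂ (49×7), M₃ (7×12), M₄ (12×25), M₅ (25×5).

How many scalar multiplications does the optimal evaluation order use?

5322

Adjacent pairs: M₁M₂ = 9·49·7 = 3087; M₂M₃ = 49·7·12 = 4116; M₃M₄ = 7·12·25 = 2100; M₄M₅ = 12·25·5 = 1500.
Length 3: M₁..M₃: k=1: 0+4116+9·49·12=9408; k=2: 3087+0+9·7·12=3843 → min 3843 | M₂..M₄: k=2: 0+2100+49·7·25=10675; k=3: 4116+0+49·12·25=18816 → min 10675 | M₃..M₅: k=3: 0+1500+7·12·5=1920; k=4: 2100+0+7·25·5=2975 → min 1920.
Length 4: M₁..M₄: k=1: 0+10675+9·49·25=21700; k=2: 3087+2100+9·7·25=6762; k=3: 3843+0+9·12·25=6543 → min 6543 | M₂..M₅: k=2: 0+1920+49·7·5=3635; k=3: 4116+1500+49·12·5=8556; k=4: 10675+0+49·25·5=16800 → min 3635.
Length 5: M₁..M₅: k=1: 0+3635+9·49·5=5840; k=2: 3087+1920+9·7·5=5322; k=3: 3843+1500+9·12·5=5883; k=4: 6543+0+9·25·5=7668 → min 5322.
Optimal order: ((M₁ M₂) (M₃ (M₄ M₅))) with cost 5322.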